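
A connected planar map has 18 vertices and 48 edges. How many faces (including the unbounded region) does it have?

Euler's formula for a connected plane graph: V − E + F = 2, so F = 2 − 18 + 48 = 32.

32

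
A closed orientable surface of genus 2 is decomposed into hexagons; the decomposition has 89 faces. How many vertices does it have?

176

χ = 2 − 2·2 = -2, and every face is a hexagon so 6F = 2E.
E = 6·89/2 = 267. Then V = -2 + E − F = -2 + 267 − 89 = 176.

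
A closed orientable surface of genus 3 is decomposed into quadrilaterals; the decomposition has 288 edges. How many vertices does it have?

χ = 2 − 2·3 = -4, and every face is a square so 4F = 2E.
F = 2E/4 = 144. Then V = -4 + E − F = -4 + 288 − 144 = 140.

140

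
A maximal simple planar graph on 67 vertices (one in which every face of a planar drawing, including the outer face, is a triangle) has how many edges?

In a plane triangulation 3F = 2E and V − E + F = 2, so E = 3V − 6 = 3·67 − 6 = 195.

195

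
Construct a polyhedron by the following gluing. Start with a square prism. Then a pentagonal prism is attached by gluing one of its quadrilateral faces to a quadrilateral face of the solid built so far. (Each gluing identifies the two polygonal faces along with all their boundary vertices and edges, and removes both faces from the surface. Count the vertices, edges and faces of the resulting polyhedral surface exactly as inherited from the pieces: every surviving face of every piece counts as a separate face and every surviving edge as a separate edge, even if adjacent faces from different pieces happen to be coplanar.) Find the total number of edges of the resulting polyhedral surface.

23

A square prism: V=8, E=12, F=6.
Attach a pentagonal prism (V=10, E=15, F=7) along a 4-gon: merge 4 vertices and 4 edges, delete both glued faces → V=14, E=23, F=11.
Check: V − E + F = 14 − 23 + 11 = 2.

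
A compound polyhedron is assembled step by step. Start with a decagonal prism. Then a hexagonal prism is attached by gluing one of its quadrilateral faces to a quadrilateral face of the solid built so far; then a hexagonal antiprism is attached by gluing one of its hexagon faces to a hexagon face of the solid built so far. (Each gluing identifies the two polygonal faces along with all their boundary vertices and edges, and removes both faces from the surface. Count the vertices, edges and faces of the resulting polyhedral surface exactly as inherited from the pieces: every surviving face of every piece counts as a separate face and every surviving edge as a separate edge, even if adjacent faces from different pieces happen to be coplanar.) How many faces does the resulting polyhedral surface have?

30

A decagonal prism: V=20, E=30, F=12.
Attach a hexagonal prism (V=12, E=18, F=8) along a 4-gon: merge 4 vertices and 4 edges, delete both glued faces → V=28, E=44, F=18.
Attach a hexagonal antiprism (V=12, E=24, F=14) along a 6-gon: merge 6 vertices and 6 edges, delete both glued faces → V=34, E=62, F=30.
Check: V − E + F = 34 − 62 + 30 = 2.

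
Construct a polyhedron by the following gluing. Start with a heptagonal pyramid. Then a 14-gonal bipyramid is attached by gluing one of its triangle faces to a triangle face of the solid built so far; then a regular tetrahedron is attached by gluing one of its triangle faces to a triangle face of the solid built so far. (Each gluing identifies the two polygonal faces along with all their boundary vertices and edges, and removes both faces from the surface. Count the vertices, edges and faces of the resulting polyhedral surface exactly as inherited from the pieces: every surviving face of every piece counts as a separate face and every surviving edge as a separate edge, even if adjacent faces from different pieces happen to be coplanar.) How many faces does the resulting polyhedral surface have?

36

A heptagonal pyramid: V=8, E=14, F=8.
Attach a 14-gonal bipyramid (V=16, E=42, F=28) along a 3-gon: merge 3 vertices and 3 edges, delete both glued faces → V=21, E=53, F=34.
Attach a regular tetrahedron (V=4, E=6, F=4) along a 3-gon: merge 3 vertices and 3 edges, delete both glued faces → V=22, E=56, F=36.
Check: V − E + F = 22 − 56 + 36 = 2.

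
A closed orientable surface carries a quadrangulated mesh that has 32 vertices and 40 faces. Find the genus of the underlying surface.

5

Every face is a square, so 2E = 4·40 = 160, giving E = 80.
χ = V − E + F = 32 − 80 + 40 = -8.
For a closed orientable surface χ = 2 − 2g, so g = (2 − (-8))/2 = 5.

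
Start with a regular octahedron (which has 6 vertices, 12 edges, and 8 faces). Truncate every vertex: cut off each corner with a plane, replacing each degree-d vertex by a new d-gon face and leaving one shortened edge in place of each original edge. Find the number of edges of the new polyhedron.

36

Truncation replaces each original edge-end by a new vertex, so V′ = 2E = 24.
Each original edge survives, and each old vertex of degree d contributes d new edges; summing degrees gives Σd = 2E, so E′ = E + 2E = 3E = 36.
Each original face survives and each original vertex becomes one new face: F′ = F + V = 14.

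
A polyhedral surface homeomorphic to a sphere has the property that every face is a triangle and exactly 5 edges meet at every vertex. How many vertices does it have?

12

Each face has 3 edges and each edge borders two faces, so 2E = 3F.
Each vertex has degree 5, so 5V = 2E and hence V = 3F/5.
Euler: V − E + F = 2 ⇒ (3F/5) − (3F/2) + F = 2.
Multiply by 10: (6 − 15 + 10)F = 20, i.e. 1F = 20.
So F = 20, E = 3·20/2 = 30, V = 3·20/5 = 12.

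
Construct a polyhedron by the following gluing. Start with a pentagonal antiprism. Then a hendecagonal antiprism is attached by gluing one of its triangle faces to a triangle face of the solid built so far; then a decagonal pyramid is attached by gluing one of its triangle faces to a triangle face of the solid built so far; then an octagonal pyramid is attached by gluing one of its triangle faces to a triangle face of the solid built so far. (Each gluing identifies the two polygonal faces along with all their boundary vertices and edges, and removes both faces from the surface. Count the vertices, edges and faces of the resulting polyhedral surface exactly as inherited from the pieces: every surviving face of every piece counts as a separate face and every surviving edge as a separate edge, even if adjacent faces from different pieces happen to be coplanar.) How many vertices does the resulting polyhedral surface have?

43

A pentagonal antiprism: V=10, E=20, F=12.
Attach a hendecagonal antiprism (V=22, E=44, F=24) along a 3-gon: merge 3 vertices and 3 edges, delete both glued faces → V=29, E=61, F=34.
Attach a decagonal pyramid (V=11, E=20, F=11) along a 3-gon: merge 3 vertices and 3 edges, delete both glued faces → V=37, E=78, F=43.
Attach an octagonal pyramid (V=9, E=16, F=9) along a 3-gon: merge 3 vertices and 3 edges, delete both glued faces → V=43, E=91, F=50.
Check: V − E + F = 43 − 91 + 50 = 2.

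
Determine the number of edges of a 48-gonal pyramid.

96

A pyramid on an n-gon base has one n-gon and n triangles: V = 48 + 1 = 49, E = 2·48 = 96, F = 48 + 1 = 49.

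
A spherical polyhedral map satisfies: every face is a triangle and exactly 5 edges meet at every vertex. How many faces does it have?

20

Each face has 3 edges and each edge borders two faces, so 2E = 3F.
Each vertex has degree 5, so 5V = 2E and hence V = 3F/5.
Euler: V − E + F = 2 ⇒ (3F/5) − (3F/2) + F = 2.
Multiply by 10: (6 − 15 + 10)F = 20, i.e. 1F = 20.
So F = 20, E = 3·20/2 = 30, V = 3·20/5 = 12.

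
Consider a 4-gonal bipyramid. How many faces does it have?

8

A bipyramid over an n-gon has 2n triangular faces and n + 2 vertices: V = 4 + 2 = 6, E = 3·4 = 12, F = 2·4 = 8.
Check: V − E + F = 6 − 12 + 8 = 2.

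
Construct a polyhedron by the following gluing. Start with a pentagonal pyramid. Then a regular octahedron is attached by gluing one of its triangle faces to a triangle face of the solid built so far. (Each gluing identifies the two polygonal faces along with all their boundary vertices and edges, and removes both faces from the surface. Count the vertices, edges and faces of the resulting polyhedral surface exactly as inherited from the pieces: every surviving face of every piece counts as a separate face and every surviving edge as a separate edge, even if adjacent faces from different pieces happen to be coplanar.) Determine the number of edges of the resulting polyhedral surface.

A pentagonal pyramid: V=6, E=10, F=6.
Attach a regular octahedron (V=6, E=12, F=8) along a 3-gon: merge 3 vertices and 3 edges, delete both glued faces → V=9, E=19, F=12.
Check: V − E + F = 9 − 19 + 12 = 2.

19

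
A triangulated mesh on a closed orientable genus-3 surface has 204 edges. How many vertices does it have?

χ = 2 − 2·3 = -4, and every face is a triangle so 3F = 2E.
F = 2E/3 = 136. Then V = -4 + E − F = -4 + 204 − 136 = 64.

64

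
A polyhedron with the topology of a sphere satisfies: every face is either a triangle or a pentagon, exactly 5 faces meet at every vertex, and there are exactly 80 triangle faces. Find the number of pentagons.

Let x be the number of pentagons; then F = 80 + x.
Edge–face incidences: 2E = 3·80 + 5·x = 240 + 5x.
Every vertex has degree 5, so 5V = 2E.
Euler: V − E + F = 2 ⇒ (2E)/5 − E + (80 + x) = 2.
Multiply by 10: 2·(2E) − 5·(2E) + 10·(80 + x) = 20, i.e. 800 + 10x − 3·(240 + 5x) = 20.
Collecting terms: −5x + 80 = 20, so −5x = −60, so x = 12.
Then 2E = 240 + 5·12 = 300, so E = 150, V = 2E/5 = 60, F = 80 + 12 = 92.

12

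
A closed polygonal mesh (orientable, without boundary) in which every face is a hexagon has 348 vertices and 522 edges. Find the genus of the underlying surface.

1

Every face is a hexagon and each edge borders two faces, so 6F = 2·522, giving F = 174.
χ = V − E + F = 348 − 522 + 174 = 0.
For a closed orientable surface χ = 2 − 2g, so g = (2 − (0))/2 = 1.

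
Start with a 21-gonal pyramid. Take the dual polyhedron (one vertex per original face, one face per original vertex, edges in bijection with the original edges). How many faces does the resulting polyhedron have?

22

The base solid has V = 22, E = 42, F = 22.
The dual swaps V and F and preserves E: V′ = F = 22, E′ = E = 42, F′ = V = 22.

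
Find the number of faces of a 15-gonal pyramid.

16

A pyramid on an n-gon base has one n-gon and n triangles: V = 15 + 1 = 16, E = 2·15 = 30, F = 15 + 1 = 16.
Check: V − E + F = 16 − 30 + 16 = 2.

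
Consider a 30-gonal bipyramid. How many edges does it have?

90

A bipyramid over an n-gon has 2n triangular faces and n + 2 vertices: V = 30 + 2 = 32, E = 3·30 = 90, F = 2·30 = 60.
Check: V − E + F = 32 − 90 + 60 = 2.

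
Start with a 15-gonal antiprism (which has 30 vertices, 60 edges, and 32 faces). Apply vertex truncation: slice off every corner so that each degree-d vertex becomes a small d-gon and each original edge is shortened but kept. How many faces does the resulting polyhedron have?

62

Truncation replaces each original edge-end by a new vertex, so V′ = 2E = 120.
Each original edge survives, and each old vertex of degree d contributes d new edges; summing degrees gives Σd = 2E, so E′ = E + 2E = 3E = 180.
Each original face survives and each original vertex becomes one new face: F′ = F + V = 62.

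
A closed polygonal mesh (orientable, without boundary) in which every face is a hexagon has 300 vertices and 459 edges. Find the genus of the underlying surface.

4

Every face is a hexagon and each edge borders two faces, so 6F = 2·459, giving F = 153.
χ = V − E + F = 300 − 459 + 153 = -6.
For a closed orientable surface χ = 2 − 2g, so g = (2 − (-6))/2 = 4.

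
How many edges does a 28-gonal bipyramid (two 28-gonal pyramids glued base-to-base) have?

84

A bipyramid over an n-gon has 2n triangular faces and n + 2 vertices: V = 28 + 2 = 30, E = 3·28 = 84, F = 2·28 = 56.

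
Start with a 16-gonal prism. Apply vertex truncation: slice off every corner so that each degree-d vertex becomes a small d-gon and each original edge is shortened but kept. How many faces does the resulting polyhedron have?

The base solid has V = 32, E = 48, F = 18.
Truncation replaces each original edge-end by a new vertex, so V′ = 2E = 96.
Each original edge survives, and each old vertex of degree d contributes d new edges; summing degrees gives Σd = 2E, so E′ = E + 2E = 3E = 144.
Each original face survives and each original vertex becomes one new face: F′ = F + V = 50.

50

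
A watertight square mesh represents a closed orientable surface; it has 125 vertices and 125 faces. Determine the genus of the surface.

Every face is a square, so 2E = 4·125 = 500, giving E = 250.
χ = V − E + F = 125 − 250 + 125 = 0.
For a closed orientable surface χ = 2 − 2g, so g = (2 − (0))/2 = 1.

1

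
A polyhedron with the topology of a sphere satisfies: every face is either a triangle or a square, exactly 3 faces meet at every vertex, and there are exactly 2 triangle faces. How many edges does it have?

9

Let x be the number of squares; then F = 2 + x.
Edge–face incidences: 2E = 3·2 + 4·x = 6 + 4x.
Every vertex has degree 3, so 3V = 2E.
Euler: V − E + F = 2 ⇒ (2E)/3 − E + (2 + x) = 2.
Multiply by 6: 2·(2E) − 3·(2E) + 6·(2 + x) = 12, i.e. 12 + 6x − (6 + 4x) = 12.
Collecting terms: 2x + 6 = 12, so 2x = 6, so x = 3.
Then 2E = 6 + 4·3 = 18, so E = 9, V = 2E/3 = 6, F = 2 + 3 = 5.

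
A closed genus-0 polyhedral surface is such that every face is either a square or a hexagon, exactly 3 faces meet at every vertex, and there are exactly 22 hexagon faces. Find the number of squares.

Let x be the number of squares; then F = 22 + x.
Edge–face incidences: 2E = 6·22 + 4·x = 132 + 4x.
Every vertex has degree 3, so 3V = 2E.
Euler: V − E + F = 2 ⇒ (2E)/3 − E + (22 + x) = 2.
Multiply by 6: 2·(2E) − 3·(2E) + 6·(22 + x) = 12, i.e. 132 + 6x − (132 + 4x) = 12.
Collecting terms: 2x = 12, so x = 6.
Then 2E = 132 + 4·6 = 156, so E = 78, V = 2E/3 = 52, F = 22 + 6 = 28.

6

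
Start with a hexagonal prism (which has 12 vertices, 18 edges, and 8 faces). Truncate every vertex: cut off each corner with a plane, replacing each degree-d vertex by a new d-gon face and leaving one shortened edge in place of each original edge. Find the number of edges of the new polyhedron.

54

Truncation replaces each original edge-end by a new vertex, so V′ = 2E = 36.
Each original edge survives, and each old vertex of degree d contributes d new edges; summing degrees gives Σd = 2E, so E′ = E + 2E = 3E = 54.
Each original face survives and each original vertex becomes one new face: F′ = F + V = 20.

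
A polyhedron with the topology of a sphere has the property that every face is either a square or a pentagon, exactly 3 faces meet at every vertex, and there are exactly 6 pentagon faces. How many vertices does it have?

14

Let x be the number of squares; then F = 6 + x.
Edge–face incidences: 2E = 5·6 + 4·x = 30 + 4x.
Every vertex has degree 3, so 3V = 2E.
Euler: V − E + F = 2 ⇒ (2E)/3 − E + (6 + x) = 2.
Multiply by 6: 2·(2E) − 3·(2E) + 6·(6 + x) = 12, i.e. 36 + 6x − (30 + 4x) = 12.
Collecting terms: 2x + 6 = 12, so 2x = 6, so x = 3.
Then 2E = 30 + 4·3 = 42, so E = 21, V = 2E/3 = 14, F = 6 + 3 = 9.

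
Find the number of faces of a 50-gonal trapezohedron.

100

The n-trapezohedron (dual of the n-antiprism) has V = 2·50 + 2 = 102, E = 4·50 = 200, F = 2·50 = 100.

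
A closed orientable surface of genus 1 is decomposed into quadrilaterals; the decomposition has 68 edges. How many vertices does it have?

χ = 2 − 2·1 = 0, and every face is a square so 4F = 2E.
F = 2E/4 = 34. Then V = 0 + E − F = 0 + 68 − 34 = 34.

34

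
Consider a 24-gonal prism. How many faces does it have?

A prism on an n-gon has two n-gon bases and n rectangular sides: V = 2·24 = 48, E = 3·24 = 72, F = 24 + 2 = 26.

26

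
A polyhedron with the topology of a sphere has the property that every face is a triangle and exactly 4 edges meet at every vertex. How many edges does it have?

12

Each face has 3 edges and each edge borders two faces, so 2E = 3F.
Each vertex has degree 4, so 4V = 2E and hence V = 3F/4.
Euler: V − E + F = 2 ⇒ (3F/4) − (3F/2) + F = 2.
Multiply by 8: (6 − 12 + 8)F = 16, i.e. 2F = 16.
So F = 8, E = 3·8/2 = 12, V = 3·8/4 = 6.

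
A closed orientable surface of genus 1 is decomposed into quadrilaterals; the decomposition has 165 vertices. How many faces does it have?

165

χ = 2 − 2·1 = 0, and every face is a square so 4F = 2E.
V − E + F = 0 with E = 4F/2 gives 165 − (4/2 − 1)·F = 0, so F = 165 and E = 330.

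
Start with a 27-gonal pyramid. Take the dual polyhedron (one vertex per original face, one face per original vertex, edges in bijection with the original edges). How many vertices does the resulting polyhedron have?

28

The base solid has V = 28, E = 54, F = 28.
The dual swaps V and F and preserves E: V′ = F = 28, E′ = E = 54, F′ = V = 28.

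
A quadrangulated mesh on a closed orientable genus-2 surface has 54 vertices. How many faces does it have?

χ = 2 − 2·2 = -2, and every face is a square so 4F = 2E.
V − E + F = -2 with E = 4F/2 gives 54 − (4/2 − 1)·F = -2, so F = 56 and E = 112.

56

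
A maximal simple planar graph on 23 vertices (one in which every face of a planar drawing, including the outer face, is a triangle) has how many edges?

63

In a plane triangulation 3F = 2E and V − E + F = 2, so E = 3V − 6 = 3·23 − 6 = 63.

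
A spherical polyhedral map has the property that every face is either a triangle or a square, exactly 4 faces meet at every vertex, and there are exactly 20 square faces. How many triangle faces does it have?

Let x be the number of triangles; then F = 20 + x.
Edge–face incidences: 2E = 4·20 + 3·x = 80 + 3x.
Every vertex has degree 4, so 4V = 2E.
Euler: V − E + F = 2 ⇒ (2E)/4 − E + (20 + x) = 2.
Multiply by 8: 2·(2E) − 4·(2E) + 8·(20 + x) = 16, i.e. 160 + 8x − 2·(80 + 3x) = 16.
Collecting terms: 2x = 16, so x = 8.
Then 2E = 80 + 3·8 = 104, so E = 52, V = 2E/4 = 26, F = 20 + 8 = 28.

8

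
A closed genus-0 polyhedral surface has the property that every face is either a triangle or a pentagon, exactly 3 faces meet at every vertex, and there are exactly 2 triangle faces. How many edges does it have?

18

Let x be the number of pentagons; then F = 2 + x.
Edge–face incidences: 2E = 3·2 + 5·x = 6 + 5x.
Every vertex has degree 3, so 3V = 2E.
Euler: V − E + F = 2 ⇒ (2E)/3 − E + (2 + x) = 2.
Multiply by 6: 2·(2E) − 3·(2E) + 6·(2 + x) = 12, i.e. 12 + 6x − (6 + 5x) = 12.
Collecting terms: x + 6 = 12, so x = 6.
Then 2E = 6 + 5·6 = 36, so E = 18, V = 2E/3 = 12, F = 2 + 6 = 8.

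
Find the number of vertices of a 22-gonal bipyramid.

24

A bipyramid over an n-gon has 2n triangular faces and n + 2 vertices: V = 22 + 2 = 24, E = 3·22 = 66, F = 2·22 = 44.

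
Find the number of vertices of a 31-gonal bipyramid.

A bipyramid over an n-gon has 2n triangular faces and n + 2 vertices: V = 31 + 2 = 33, E = 3·31 = 93, F = 2·31 = 62.

33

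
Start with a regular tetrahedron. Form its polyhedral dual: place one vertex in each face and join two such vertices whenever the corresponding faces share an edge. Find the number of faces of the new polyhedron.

4

The base solid has V = 4, E = 6, F = 4.
The dual swaps V and F and preserves E: V′ = F = 4, E′ = E = 6, F′ = V = 4.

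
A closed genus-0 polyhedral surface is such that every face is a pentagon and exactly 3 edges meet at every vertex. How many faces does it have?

12

Each face has 5 edges and each edge borders two faces, so 2E = 5F.
Each vertex has degree 3, so 3V = 2E and hence V = 5F/3.
Euler: V − E + F = 2 ⇒ (5F/3) − (5F/2) + F = 2.
Multiply by 6: (10 − 15 + 6)F = 12, i.e. 1F = 12.
So F = 12, E = 5·12/2 = 30, V = 5·12/3 = 20.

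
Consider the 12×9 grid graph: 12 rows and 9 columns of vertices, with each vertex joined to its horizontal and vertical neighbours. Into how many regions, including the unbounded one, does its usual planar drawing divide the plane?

89

The grid has V = 12·9 = 108 vertices and E = 12·8 + 9·11 = 195 edges.
F = 2 − V + E = 2 − 108 + 195 = 89.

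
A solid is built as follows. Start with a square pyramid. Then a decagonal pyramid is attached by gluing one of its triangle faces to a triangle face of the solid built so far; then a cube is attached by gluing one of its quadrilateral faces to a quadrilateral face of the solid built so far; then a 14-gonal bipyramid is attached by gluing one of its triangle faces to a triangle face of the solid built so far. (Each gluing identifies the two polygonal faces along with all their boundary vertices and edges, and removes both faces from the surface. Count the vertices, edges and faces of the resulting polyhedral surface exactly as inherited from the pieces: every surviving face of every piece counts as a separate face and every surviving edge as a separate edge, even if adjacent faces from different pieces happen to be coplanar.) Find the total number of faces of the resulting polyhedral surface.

A square pyramid: V=5, E=8, F=5.
Attach a decagonal pyramid (V=11, E=20, F=11) along a 3-gon: merge 3 vertices and 3 edges, delete both glued faces → V=13, E=25, F=14.
Attach a cube (V=8, E=12, F=6) along a 4-gon: merge 4 vertices and 4 edges, delete both glued faces → V=17, E=33, F=18.
Attach a 14-gonal bipyramid (V=16, E=42, F=28) along a 3-gon: merge 3 vertices and 3 edges, delete both glued faces → V=30, E=72, F=44.
Check: V − E + F = 30 − 72 + 44 = 2.

44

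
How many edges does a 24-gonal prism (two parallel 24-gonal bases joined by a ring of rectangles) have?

A prism on an n-gon has two n-gon bases and n rectangular sides: V = 2·24 = 48, E = 3·24 = 72, F = 24 + 2 = 26.
Check: V − E + F = 48 − 72 + 26 = 2.

72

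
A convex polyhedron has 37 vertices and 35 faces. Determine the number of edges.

70

Here V − E + F = 2.
E = V + F − (2) = 37 + 35 − (2) = 70.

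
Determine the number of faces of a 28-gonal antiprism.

An antiprism on an n-gon has two n-gon caps and 2n triangles: V = 2·28 = 56, E = 4·28 = 112, F = 2·28 + 2 = 58.

58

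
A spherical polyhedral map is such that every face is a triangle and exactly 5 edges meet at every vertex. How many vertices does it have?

Each face has 3 edges and each edge borders two faces, so 2E = 3F.
Each vertex has degree 5, so 5V = 2E and hence V = 3F/5.
Euler: V − E + F = 2 ⇒ (3F/5) − (3F/2) + F = 2.
Multiply by 10: (6 − 15 + 10)F = 20, i.e. 1F = 20.
So F = 20, E = 3·20/2 = 30, V = 3·20/5 = 12.

12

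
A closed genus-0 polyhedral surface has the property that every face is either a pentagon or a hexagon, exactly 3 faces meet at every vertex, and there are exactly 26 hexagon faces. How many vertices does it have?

Let x be the number of pentagons; then F = 26 + x.
Edge–face incidences: 2E = 6·26 + 5·x = 156 + 5x.
Every vertex has degree 3, so 3V = 2E.
Euler: V − E + F = 2 ⇒ (2E)/3 − E + (26 + x) = 2.
Multiply by 6: 2·(2E) − 3·(2E) + 6·(26 + x) = 12, i.e. 156 + 6x − (156 + 5x) = 12.
Collecting terms: x = 12.
Then 2E = 156 + 5·12 = 216, so E = 108, V = 2E/3 = 72, F = 26 + 12 = 38.

72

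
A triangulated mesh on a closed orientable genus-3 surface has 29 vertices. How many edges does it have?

99

χ = 2 − 2·3 = -4, and every face is a triangle so 3F = 2E.
V − E + F = -4 with E = 3F/2 gives 29 − (3/2 − 1)·F = -4, so F = 66 and E = 99.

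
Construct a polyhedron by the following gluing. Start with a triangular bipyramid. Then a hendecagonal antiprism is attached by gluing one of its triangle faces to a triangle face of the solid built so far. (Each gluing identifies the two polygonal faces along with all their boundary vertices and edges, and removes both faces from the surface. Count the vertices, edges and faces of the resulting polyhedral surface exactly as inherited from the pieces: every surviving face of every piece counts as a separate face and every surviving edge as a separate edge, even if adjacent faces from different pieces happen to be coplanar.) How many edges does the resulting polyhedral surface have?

50

A triangular bipyramid: V=5, E=9, F=6.
Attach a hendecagonal antiprism (V=22, E=44, F=24) along a 3-gon: merge 3 vertices and 3 edges, delete both glued faces → V=24, E=50, F=28.
Check: V − E + F = 24 − 50 + 28 = 2.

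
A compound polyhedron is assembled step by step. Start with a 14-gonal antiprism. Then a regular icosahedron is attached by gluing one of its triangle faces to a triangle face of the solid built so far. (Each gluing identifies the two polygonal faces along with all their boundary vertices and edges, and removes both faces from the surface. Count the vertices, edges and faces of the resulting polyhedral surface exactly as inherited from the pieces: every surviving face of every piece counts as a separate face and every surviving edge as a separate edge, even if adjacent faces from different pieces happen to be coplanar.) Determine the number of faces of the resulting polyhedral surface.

48

A 14-gonal antiprism: V=28, E=56, F=30.
Attach a regular icosahedron (V=12, E=30, F=20) along a 3-gon: merge 3 vertices and 3 edges, delete both glued faces → V=37, E=83, F=48.
Check: V − E + F = 37 − 83 + 48 = 2.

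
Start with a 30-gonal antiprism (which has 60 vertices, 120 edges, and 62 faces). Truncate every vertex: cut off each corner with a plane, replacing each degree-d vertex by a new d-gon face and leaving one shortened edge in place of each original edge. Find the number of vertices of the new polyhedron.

240

Truncation replaces each original edge-end by a new vertex, so V′ = 2E = 240.
Each original edge survives, and each old vertex of degree d contributes d new edges; summing degrees gives Σd = 2E, so E′ = E + 2E = 3E = 360.
Each original face survives and each original vertex becomes one new face: F′ = F + V = 122.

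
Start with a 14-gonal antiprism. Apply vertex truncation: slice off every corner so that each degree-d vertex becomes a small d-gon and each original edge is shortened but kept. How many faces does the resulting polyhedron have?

The base solid has V = 28, E = 56, F = 30.
Truncation replaces each original edge-end by a new vertex, so V′ = 2E = 112.
Each original edge survives, and each old vertex of degree d contributes d new edges; summing degrees gives Σd = 2E, so E′ = E + 2E = 3E = 168.
Each original face survives and each original vertex becomes one new face: F′ = F + V = 58.

58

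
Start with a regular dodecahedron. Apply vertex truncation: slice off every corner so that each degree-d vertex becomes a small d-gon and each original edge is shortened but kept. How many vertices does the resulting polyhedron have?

60

The base solid has V = 20, E = 30, F = 12.
Truncation replaces each original edge-end by a new vertex, so V′ = 2E = 60.
Each original edge survives, and each old vertex of degree d contributes d new edges; summing degrees gives Σd = 2E, so E′ = E + 2E = 3E = 90.
Each original face survives and each original vertex becomes one new face: F′ = F + V = 32.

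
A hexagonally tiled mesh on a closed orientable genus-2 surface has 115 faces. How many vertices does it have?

χ = 2 − 2·2 = -2, and every face is a hexagon so 6F = 2E.
E = 6·115/2 = 345. Then V = -2 + E − F = -2 + 345 − 115 = 228.

228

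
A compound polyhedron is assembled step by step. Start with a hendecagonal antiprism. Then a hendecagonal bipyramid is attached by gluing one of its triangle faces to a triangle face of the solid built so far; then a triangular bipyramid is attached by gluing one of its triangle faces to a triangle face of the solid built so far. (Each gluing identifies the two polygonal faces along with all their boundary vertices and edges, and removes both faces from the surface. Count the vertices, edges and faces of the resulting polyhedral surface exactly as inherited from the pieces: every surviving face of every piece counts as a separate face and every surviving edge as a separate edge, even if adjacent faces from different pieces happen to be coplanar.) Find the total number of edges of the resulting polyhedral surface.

80

A hendecagonal antiprism: V=22, E=44, F=24.
Attach a hendecagonal bipyramid (V=13, E=33, F=22) along a 3-gon: merge 3 vertices and 3 edges, delete both glued faces → V=32, E=74, F=44.
Attach a triangular bipyramid (V=5, E=9, F=6) along a 3-gon: merge 3 vertices and 3 edges, delete both glued faces → V=34, E=80, F=48.
Check: V − E + F = 34 − 80 + 48 = 2.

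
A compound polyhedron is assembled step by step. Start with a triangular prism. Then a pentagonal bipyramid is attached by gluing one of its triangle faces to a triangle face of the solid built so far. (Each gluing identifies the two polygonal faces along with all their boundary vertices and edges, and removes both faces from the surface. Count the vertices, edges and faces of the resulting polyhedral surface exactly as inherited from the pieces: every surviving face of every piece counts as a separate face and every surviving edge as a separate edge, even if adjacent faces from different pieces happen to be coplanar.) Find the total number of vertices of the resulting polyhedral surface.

A triangular prism: V=6, E=9, F=5.
Attach a pentagonal bipyramid (V=7, E=15, F=10) along a 3-gon: merge 3 vertices and 3 edges, delete both glued faces → V=10, E=21, F=13.
Check: V − E + F = 10 − 21 + 13 = 2.

10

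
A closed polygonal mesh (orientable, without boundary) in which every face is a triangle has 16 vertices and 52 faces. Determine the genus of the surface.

6

Every face is a triangle, so 2E = 3·52 = 156, giving E = 78.
χ = V − E + F = 16 − 78 + 52 = -10.
For a closed orientable surface χ = 2 − 2g, so g = (2 − (-10))/2 = 6.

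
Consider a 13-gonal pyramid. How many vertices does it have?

A pyramid on an n-gon base has one n-gon and n triangles: V = 13 + 1 = 14, E = 2·13 = 26, F = 13 + 1 = 14.

14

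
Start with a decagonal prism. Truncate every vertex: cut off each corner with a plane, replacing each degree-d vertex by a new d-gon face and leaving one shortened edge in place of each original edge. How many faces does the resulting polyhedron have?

32

The base solid has V = 20, E = 30, F = 12.
Truncation replaces each original edge-end by a new vertex, so V′ = 2E = 60.
Each original edge survives, and each old vertex of degree d contributes d new edges; summing degrees gives Σd = 2E, so E′ = E + 2E = 3E = 90.
Each original face survives and each original vertex becomes one new face: F′ = F + V = 32.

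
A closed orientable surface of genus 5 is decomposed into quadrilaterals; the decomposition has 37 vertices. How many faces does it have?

45

χ = 2 − 2·5 = -8, and every face is a square so 4F = 2E.
V − E + F = -8 with E = 4F/2 gives 37 − (4/2 − 1)·F = -8, so F = 45 and E = 90.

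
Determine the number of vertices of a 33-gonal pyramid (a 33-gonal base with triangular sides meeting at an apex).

34

A pyramid on an n-gon base has one n-gon and n triangles: V = 33 + 1 = 34, E = 2·33 = 66, F = 33 + 1 = 34.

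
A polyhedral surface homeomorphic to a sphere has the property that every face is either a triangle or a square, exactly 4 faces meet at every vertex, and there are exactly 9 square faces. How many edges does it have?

30

Let x be the number of triangles; then F = 9 + x.
Edge–face incidences: 2E = 4·9 + 3·x = 36 + 3x.
Every vertex has degree 4, so 4V = 2E.
Euler: V − E + F = 2 ⇒ (2E)/4 − E + (9 + x) = 2.
Multiply by 8: 2·(2E) − 4·(2E) + 8·(9 + x) = 16, i.e. 72 + 8x − 2·(36 + 3x) = 16.
Collecting terms: 2x = 16, so x = 8.
Then 2E = 36 + 3·8 = 60, so E = 30, V = 2E/4 = 15, F = 9 + 8 = 17.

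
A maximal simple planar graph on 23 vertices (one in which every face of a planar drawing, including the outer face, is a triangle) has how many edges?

In a plane triangulation 3F = 2E and V − E + F = 2, so E = 3V − 6 = 3·23 − 6 = 63.

63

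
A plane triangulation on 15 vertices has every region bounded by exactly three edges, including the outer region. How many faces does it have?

In a plane triangulation 3F = 2E and V − E + F = 2, so F = 2V − 4 = 2·15 − 4 = 26.

26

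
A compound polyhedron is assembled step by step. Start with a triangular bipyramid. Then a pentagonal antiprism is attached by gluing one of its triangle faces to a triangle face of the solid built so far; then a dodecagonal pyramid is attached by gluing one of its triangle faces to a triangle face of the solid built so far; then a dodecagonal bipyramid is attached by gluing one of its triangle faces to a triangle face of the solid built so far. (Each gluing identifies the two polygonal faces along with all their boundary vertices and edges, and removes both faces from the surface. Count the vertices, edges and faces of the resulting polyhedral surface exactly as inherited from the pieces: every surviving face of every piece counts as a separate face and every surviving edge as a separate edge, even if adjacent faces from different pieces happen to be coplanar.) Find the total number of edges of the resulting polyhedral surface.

A triangular bipyramid: V=5, E=9, F=6.
Attach a pentagonal antiprism (V=10, E=20, F=12) along a 3-gon: merge 3 vertices and 3 edges, delete both glued faces → V=12, E=26, F=16.
Attach a dodecagonal pyramid (V=13, E=24, F=13) along a 3-gon: merge 3 vertices and 3 edges, delete both glued faces → V=22, E=47, F=27.
Attach a dodecagonal bipyramid (V=14, E=36, F=24) along a 3-gon: merge 3 vertices and 3 edges, delete both glued faces → V=33, E=80, F=49.
Check: V − E + F = 33 − 80 + 49 = 2.

80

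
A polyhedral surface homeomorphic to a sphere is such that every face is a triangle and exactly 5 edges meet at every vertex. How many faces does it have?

Each face has 3 edges and each edge borders two faces, so 2E = 3F.
Each vertex has degree 5, so 5V = 2E and hence V = 3F/5.
Euler: V − E + F = 2 ⇒ (3F/5) − (3F/2) + F = 2.
Multiply by 10: (6 − 15 + 10)F = 20, i.e. 1F = 20.
So F = 20, E = 3·20/2 = 30, V = 3·20/5 = 12.

20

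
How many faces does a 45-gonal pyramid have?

A pyramid on an n-gon base has one n-gon and n triangles: V = 45 + 1 = 46, E = 2·45 = 90, F = 45 + 1 = 46.

46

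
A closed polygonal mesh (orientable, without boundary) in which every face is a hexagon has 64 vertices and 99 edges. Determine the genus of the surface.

2

Every face is a hexagon and each edge borders two faces, so 6F = 2·99, giving F = 33.
χ = V − E + F = 64 − 99 + 33 = -2.
For a closed orientable surface χ = 2 − 2g, so g = (2 − (-2))/2 = 2.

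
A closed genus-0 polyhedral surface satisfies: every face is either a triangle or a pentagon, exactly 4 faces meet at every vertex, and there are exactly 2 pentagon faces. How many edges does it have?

20

Let x be the number of triangles; then F = 2 + x.
Edge–face incidences: 2E = 5·2 + 3·x = 10 + 3x.
Every vertex has degree 4, so 4V = 2E.
Euler: V − E + F = 2 ⇒ (2E)/4 − E + (2 + x) = 2.
Multiply by 8: 2·(2E) − 4·(2E) + 8·(2 + x) = 16, i.e. 16 + 8x − 2·(10 + 3x) = 16.
Collecting terms: 2x − 4 = 16, so 2x = 20, so x = 10.
Then 2E = 10 + 3·10 = 40, so E = 20, V = 2E/4 = 10, F = 2 + 10 = 12.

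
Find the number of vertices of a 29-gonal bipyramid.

31

A bipyramid over an n-gon has 2n triangular faces and n + 2 vertices: V = 29 + 2 = 31, E = 3·29 = 87, F = 2·29 = 58.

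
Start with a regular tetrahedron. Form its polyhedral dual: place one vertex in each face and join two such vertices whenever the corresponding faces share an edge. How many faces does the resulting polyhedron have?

4

The base solid has V = 4, E = 6, F = 4.
The dual swaps V and F and preserves E: V′ = F = 4, E′ = E = 6, F′ = V = 4.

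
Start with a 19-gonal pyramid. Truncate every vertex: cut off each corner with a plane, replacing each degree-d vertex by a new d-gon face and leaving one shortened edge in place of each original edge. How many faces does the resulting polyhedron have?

The base solid has V = 20, E = 38, F = 20.
Truncation replaces each original edge-end by a new vertex, so V′ = 2E = 76.
Each original edge survives, and each old vertex of degree d contributes d new edges; summing degrees gives Σd = 2E, so E′ = E + 2E = 3E = 114.
Each original face survives and each original vertex becomes one new face: F′ = F + V = 40.

40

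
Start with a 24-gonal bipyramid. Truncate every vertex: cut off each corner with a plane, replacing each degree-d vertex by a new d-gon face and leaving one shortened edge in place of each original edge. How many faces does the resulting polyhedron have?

74

The base solid has V = 26, E = 72, F = 48.
Truncation replaces each original edge-end by a new vertex, so V′ = 2E = 144.
Each original edge survives, and each old vertex of degree d contributes d new edges; summing degrees gives Σd = 2E, so E′ = E + 2E = 3E = 216.
Each original face survives and each original vertex becomes one new face: F′ = F + V = 74.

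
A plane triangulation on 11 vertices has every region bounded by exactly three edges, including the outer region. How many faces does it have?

18

In a plane triangulation 3F = 2E and V − E + F = 2, so F = 2V − 4 = 2·11 − 4 = 18.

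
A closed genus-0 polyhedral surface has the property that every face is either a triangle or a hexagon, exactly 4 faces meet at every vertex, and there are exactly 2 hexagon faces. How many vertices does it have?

Let x be the number of triangles; then F = 2 + x.
Edge–face incidences: 2E = 6·2 + 3·x = 12 + 3x.
Every vertex has degree 4, so 4V = 2E.
Euler: V − E + F = 2 ⇒ (2E)/4 − E + (2 + x) = 2.
Multiply by 8: 2·(2E) − 4·(2E) + 8·(2 + x) = 16, i.e. 16 + 8x − 2·(12 + 3x) = 16.
Collecting terms: 2x − 8 = 16, so 2x = 24, so x = 12.
Then 2E = 12 + 3·12 = 48, so E = 24, V = 2E/4 = 12, F = 2 + 12 = 14.

12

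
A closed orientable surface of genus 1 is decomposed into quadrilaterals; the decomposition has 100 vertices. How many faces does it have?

100

χ = 2 − 2·1 = 0, and every face is a square so 4F = 2E.
V − E + F = 0 with E = 4F/2 gives 100 − (4/2 − 1)·F = 0, so F = 100 and E = 200.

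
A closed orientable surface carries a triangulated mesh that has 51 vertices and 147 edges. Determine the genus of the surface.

Every face is a triangle and each edge borders two faces, so 3F = 2·147, giving F = 98.
χ = V − E + F = 51 − 147 + 98 = 2.
For a closed orientable surface χ = 2 − 2g, so g = (2 − (2))/2 = 0.

0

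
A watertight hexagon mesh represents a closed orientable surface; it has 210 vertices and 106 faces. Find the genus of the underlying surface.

2

Every face is a hexagon, so 2E = 6·106 = 636, giving E = 318.
χ = V − E + F = 210 − 318 + 106 = -2.
For a closed orientable surface χ = 2 − 2g, so g = (2 − (-2))/2 = 2.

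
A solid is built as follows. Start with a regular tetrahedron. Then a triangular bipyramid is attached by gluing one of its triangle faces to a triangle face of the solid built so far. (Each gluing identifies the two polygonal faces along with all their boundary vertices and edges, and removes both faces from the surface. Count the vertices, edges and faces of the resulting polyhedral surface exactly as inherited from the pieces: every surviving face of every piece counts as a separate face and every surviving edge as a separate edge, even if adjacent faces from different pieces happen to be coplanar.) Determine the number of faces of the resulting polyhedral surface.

8

A regular tetrahedron: V=4, E=6, F=4.
Attach a triangular bipyramid (V=5, E=9, F=6) along a 3-gon: merge 3 vertices and 3 edges, delete both glued faces → V=6, E=12, F=8.
Check: V − E + F = 6 − 12 + 8 = 2.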